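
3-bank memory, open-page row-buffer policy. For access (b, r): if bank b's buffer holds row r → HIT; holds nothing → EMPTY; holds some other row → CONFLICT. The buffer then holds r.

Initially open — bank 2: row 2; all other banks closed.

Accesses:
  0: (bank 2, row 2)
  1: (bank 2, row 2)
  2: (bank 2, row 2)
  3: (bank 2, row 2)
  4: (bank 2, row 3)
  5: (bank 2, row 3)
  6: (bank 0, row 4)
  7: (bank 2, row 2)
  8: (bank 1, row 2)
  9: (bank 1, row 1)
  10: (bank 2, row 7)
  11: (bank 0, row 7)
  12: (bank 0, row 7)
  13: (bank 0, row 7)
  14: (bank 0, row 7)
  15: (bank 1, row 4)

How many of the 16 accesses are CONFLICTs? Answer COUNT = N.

0: bank 2 row 2 — prev 2 → HIT
1: bank 2 row 2 — prev 2 → HIT
2: bank 2 row 2 — prev 2 → HIT
3: bank 2 row 2 — prev 2 → HIT
4: bank 2 row 3 — prev 2 → CONFLICT
5: bank 2 row 3 — prev 3 → HIT
6: bank 0 row 4 — prev None → EMPTY
7: bank 2 row 2 — prev 3 → CONFLICT
8: bank 1 row 2 — prev None → EMPTY
9: bank 1 row 1 — prev 2 → CONFLICT
10: bank 2 row 7 — prev 2 → CONFLICT
11: bank 0 row 7 — prev 4 → CONFLICT
12: bank 0 row 7 — prev 7 → HIT
13: bank 0 row 7 — prev 7 → HIT
14: bank 0 row 7 — prev 7 → HIT
15: bank 1 row 4 — prev 1 → CONFLICT

COUNT = 6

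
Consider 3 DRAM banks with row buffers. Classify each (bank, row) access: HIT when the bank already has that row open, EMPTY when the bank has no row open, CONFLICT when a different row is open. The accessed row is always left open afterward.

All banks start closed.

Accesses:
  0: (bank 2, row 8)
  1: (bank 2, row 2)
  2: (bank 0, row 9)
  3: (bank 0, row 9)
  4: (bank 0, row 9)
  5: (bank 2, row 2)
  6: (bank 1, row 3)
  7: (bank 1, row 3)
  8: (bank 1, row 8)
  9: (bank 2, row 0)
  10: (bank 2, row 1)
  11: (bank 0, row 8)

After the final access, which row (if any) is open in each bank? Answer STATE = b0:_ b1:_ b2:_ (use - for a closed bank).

STATE = b0:8 b1:8 b2:1

#0 (2,8) E
#1 (2,2) C  (was 8)
#2 (0,9) E
#3 (0,9) H  (was 9)
#4 (0,9) H  (was 9)
#5 (2,2) H  (was 2)
#6 (1,3) E
#7 (1,3) H  (was 3)
#8 (1,8) C  (was 3)
#9 (2,0) C  (was 2)
#10 (2,1) C  (was 0)
#11 (0,8) C  (was 9)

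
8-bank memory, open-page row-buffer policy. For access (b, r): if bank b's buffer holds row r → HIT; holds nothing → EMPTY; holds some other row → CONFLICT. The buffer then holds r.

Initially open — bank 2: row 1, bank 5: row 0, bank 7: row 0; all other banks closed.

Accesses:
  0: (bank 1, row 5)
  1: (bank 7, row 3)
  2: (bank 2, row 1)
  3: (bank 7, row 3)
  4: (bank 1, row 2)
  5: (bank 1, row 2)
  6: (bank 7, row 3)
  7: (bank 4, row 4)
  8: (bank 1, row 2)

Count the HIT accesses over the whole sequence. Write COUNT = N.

COUNT = 5

0: bank 1 row 5 — prev None → EMPTY
1: bank 7 row 3 — prev 0 → CONFLICT
2: bank 2 row 1 — prev 1 → HIT
3: bank 7 row 3 — prev 3 → HIT
4: bank 1 row 2 — prev 5 → CONFLICT
5: bank 1 row 2 — prev 2 → HIT
6: bank 7 row 3 — prev 3 → HIT
7: bank 4 row 4 — prev None → EMPTY
8: bank 1 row 2 — prev 2 → HIT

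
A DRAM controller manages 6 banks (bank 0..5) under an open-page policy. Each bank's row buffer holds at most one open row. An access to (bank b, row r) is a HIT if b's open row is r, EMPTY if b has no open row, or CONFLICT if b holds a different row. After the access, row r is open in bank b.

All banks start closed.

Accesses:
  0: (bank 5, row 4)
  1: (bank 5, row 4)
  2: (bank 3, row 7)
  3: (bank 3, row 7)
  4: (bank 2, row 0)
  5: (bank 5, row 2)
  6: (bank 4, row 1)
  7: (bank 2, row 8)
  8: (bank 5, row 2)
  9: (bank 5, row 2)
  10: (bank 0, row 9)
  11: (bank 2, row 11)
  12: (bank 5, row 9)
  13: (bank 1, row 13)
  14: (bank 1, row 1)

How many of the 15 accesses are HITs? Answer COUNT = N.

COUNT = 4

  [0] b5 r4: no row ⇒ E
  [1] b5 r4: had r4 ⇒ H
  [2] b3 r7: no row ⇒ E
  [3] b3 r7: had r7 ⇒ H
  [4] b2 r0: no row ⇒ E
  [5] b5 r2: had r4 ⇒ C
  [6] b4 r1: no row ⇒ E
  [7] b2 r8: had r0 ⇒ C
  [8] b5 r2: had r2 ⇒ H
  [9] b5 r2: had r2 ⇒ H
  [10] b0 r9: no row ⇒ E
  [11] b2 r11: had r8 ⇒ C
  [12] b5 r9: had r2 ⇒ C
  [13] b1 r13: no row ⇒ E
  [14] b1 r1: had r13 ⇒ C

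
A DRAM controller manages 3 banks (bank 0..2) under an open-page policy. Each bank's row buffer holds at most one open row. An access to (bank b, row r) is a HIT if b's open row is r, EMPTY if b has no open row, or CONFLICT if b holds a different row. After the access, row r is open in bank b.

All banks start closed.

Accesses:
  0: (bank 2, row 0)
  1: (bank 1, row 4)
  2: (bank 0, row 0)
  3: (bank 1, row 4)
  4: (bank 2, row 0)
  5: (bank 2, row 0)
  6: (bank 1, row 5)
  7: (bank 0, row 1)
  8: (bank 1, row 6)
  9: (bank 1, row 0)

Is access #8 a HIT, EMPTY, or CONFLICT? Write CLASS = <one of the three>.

CLASS = CONFLICT

  [0] b2 r0: no row ⇒ E
  [1] b1 r4: no row ⇒ E
  [2] b0 r0: no row ⇒ E
  [3] b1 r4: had r4 ⇒ H
  [4] b2 r0: had r0 ⇒ H
  [5] b2 r0: had r0 ⇒ H
  [6] b1 r5: had r4 ⇒ C
  [7] b0 r1: had r0 ⇒ C
  [8] b1 r6: had r5 ⇒ C
  [9] b1 r0: had r6 ⇒ C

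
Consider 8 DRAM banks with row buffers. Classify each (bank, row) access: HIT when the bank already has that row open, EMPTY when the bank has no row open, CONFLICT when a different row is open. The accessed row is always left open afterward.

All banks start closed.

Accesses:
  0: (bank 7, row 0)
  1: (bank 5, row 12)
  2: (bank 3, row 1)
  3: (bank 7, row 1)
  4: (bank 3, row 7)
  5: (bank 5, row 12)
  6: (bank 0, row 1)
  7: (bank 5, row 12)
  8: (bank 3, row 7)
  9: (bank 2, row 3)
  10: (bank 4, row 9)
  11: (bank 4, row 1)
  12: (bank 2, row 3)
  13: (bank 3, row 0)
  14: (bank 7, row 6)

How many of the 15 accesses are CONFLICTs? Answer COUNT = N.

step 0: bank7 None->0 [EMPTY]
step 1: bank5 None->12 [EMPTY]
step 2: bank3 None->1 [EMPTY]
step 3: bank7 0->1 [CONFLICT]
step 4: bank3 1->7 [CONFLICT]
step 5: bank5 12->12 [HIT]
step 6: bank0 None->1 [EMPTY]
step 7: bank5 12->12 [HIT]
step 8: bank3 7->7 [HIT]
step 9: bank2 None->3 [EMPTY]
step 10: bank4 None->9 [EMPTY]
step 11: bank4 9->1 [CONFLICT]
step 12: bank2 3->3 [HIT]
step 13: bank3 7->0 [CONFLICT]
step 14: bank7 1->6 [CONFLICT]

COUNT = 5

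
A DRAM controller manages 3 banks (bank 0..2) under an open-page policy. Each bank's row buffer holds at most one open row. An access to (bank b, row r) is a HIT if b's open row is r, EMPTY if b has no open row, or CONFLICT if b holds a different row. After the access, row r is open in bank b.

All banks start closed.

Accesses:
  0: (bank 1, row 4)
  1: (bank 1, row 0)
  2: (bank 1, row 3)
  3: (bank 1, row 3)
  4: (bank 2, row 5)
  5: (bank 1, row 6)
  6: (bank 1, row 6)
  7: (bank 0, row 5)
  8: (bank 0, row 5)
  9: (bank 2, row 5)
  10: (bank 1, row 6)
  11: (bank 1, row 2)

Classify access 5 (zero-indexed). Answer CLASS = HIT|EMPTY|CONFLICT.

step 0: bank1 None->4 [EMPTY]
step 1: bank1 4->0 [CONFLICT]
step 2: bank1 0->3 [CONFLICT]
step 3: bank1 3->3 [HIT]
step 4: bank2 None->5 [EMPTY]
step 5: bank1 3->6 [CONFLICT]
step 6: bank1 6->6 [HIT]
step 7: bank0 None->5 [EMPTY]
step 8: bank0 5->5 [HIT]
step 9: bank2 5->5 [HIT]
step 10: bank1 6->6 [HIT]
step 11: bank1 6->2 [CONFLICT]

CLASS = CONFLICT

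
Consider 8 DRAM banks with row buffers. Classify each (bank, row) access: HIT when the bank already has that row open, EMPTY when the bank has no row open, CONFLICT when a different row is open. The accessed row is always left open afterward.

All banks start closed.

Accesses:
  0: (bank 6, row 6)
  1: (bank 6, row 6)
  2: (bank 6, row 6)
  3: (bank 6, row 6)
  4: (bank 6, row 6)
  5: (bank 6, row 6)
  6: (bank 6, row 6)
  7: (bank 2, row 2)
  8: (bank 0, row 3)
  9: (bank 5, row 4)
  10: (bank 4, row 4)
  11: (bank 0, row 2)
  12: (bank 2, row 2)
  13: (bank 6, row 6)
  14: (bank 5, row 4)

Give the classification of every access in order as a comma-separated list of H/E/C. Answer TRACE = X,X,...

TRACE = E,H,H,H,H,H,H,E,E,E,E,C,H,H,H

0: bank 6 row 6 — prev None → EMPTY
1: bank 6 row 6 — prev 6 → HIT
2: bank 6 row 6 — prev 6 → HIT
3: bank 6 row 6 — prev 6 → HIT
4: bank 6 row 6 — prev 6 → HIT
5: bank 6 row 6 — prev 6 → HIT
6: bank 6 row 6 — prev 6 → HIT
7: bank 2 row 2 — prev None → EMPTY
8: bank 0 row 3 — prev None → EMPTY
9: bank 5 row 4 — prev None → EMPTY
10: bank 4 row 4 — prev None → EMPTY
11: bank 0 row 2 — prev 3 → CONFLICT
12: bank 2 row 2 — prev 2 → HIT
13: bank 6 row 6 — prev 6 → HIT
14: bank 5 row 4 — prev 4 → HIT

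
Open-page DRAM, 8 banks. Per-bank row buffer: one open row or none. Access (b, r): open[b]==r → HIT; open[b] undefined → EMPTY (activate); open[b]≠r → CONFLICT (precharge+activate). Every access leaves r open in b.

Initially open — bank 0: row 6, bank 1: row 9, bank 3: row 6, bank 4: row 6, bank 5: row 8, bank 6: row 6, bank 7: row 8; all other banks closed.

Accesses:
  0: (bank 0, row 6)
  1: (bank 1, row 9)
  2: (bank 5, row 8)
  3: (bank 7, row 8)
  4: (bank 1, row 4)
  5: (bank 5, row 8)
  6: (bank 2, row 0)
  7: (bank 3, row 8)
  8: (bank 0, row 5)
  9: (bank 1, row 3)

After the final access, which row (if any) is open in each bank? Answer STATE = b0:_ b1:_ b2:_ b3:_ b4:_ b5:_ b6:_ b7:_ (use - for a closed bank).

#0 (0,6) H  (was 6)
#1 (1,9) H  (was 9)
#2 (5,8) H  (was 8)
#3 (7,8) H  (was 8)
#4 (1,4) C  (was 9)
#5 (5,8) H  (was 8)
#6 (2,0) E
#7 (3,8) C  (was 6)
#8 (0,5) C  (was 6)
#9 (1,3) C  (was 4)

STATE = b0:5 b1:3 b2:0 b3:8 b4:6 b5:8 b6:6 b7:8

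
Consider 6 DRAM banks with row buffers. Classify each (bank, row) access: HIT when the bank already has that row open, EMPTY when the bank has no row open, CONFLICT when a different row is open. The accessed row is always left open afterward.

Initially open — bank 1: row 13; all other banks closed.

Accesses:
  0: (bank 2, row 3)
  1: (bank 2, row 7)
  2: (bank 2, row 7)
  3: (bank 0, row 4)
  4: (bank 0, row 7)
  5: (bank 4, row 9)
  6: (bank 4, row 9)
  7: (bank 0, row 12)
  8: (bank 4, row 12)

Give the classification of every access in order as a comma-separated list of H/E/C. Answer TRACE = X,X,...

  [0] b2 r3: no row ⇒ E
  [1] b2 r7: had r3 ⇒ C
  [2] b2 r7: had r7 ⇒ H
  [3] b0 r4: no row ⇒ E
  [4] b0 r7: had r4 ⇒ C
  [5] b4 r9: no row ⇒ E
  [6] b4 r9: had r9 ⇒ H
  [7] b0 r12: had r7 ⇒ C
  [8] b4 r12: had r9 ⇒ C

TRACE = E,C,H,E,C,E,H,C,C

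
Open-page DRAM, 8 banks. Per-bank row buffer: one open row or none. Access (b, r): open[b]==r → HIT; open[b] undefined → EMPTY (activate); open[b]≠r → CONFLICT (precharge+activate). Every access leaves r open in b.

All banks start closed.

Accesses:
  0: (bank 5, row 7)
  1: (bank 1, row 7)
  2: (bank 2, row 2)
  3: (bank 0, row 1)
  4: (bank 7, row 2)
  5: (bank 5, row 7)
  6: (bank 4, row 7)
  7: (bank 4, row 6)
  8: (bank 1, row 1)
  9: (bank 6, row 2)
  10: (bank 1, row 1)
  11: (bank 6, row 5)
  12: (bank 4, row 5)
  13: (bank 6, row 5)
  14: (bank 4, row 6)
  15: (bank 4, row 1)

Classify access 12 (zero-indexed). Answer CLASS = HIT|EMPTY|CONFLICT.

CLASS = CONFLICT

0: bank 5 row 7 — prev None → EMPTY
1: bank 1 row 7 — prev None → EMPTY
2: bank 2 row 2 — prev None → EMPTY
3: bank 0 row 1 — prev None → EMPTY
4: bank 7 row 2 — prev None → EMPTY
5: bank 5 row 7 — prev 7 → HIT
6: bank 4 row 7 — prev None → EMPTY
7: bank 4 row 6 — prev 7 → CONFLICT
8: bank 1 row 1 — prev 7 → CONFLICT
9: bank 6 row 2 — prev None → EMPTY
10: bank 1 row 1 — prev 1 → HIT
11: bank 6 row 5 — prev 2 → CONFLICT
12: bank 4 row 5 — prev 6 → CONFLICT
13: bank 6 row 5 — prev 5 → HIT
14: bank 4 row 6 — prev 5 → CONFLICT
15: bank 4 row 1 — prev 6 → CONFLICT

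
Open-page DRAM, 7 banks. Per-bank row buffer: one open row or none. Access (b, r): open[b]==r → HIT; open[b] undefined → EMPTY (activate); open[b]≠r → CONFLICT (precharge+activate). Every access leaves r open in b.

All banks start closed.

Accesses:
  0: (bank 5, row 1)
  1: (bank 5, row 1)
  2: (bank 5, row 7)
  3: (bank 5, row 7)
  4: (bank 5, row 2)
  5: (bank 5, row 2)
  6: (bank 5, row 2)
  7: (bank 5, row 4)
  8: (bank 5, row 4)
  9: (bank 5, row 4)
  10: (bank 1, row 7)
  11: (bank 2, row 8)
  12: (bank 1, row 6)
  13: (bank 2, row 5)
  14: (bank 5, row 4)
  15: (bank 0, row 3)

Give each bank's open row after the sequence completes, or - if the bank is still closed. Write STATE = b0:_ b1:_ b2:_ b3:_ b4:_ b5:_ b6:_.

STATE = b0:3 b1:6 b2:5 b3:- b4:- b5:4 b6:-

step 0: bank5 None->1 [EMPTY]
step 1: bank5 1->1 [HIT]
step 2: bank5 1->7 [CONFLICT]
step 3: bank5 7->7 [HIT]
step 4: bank5 7->2 [CONFLICT]
step 5: bank5 2->2 [HIT]
step 6: bank5 2->2 [HIT]
step 7: bank5 2->4 [CONFLICT]
step 8: bank5 4->4 [HIT]
step 9: bank5 4->4 [HIT]
step 10: bank1 None->7 [EMPTY]
step 11: bank2 None->8 [EMPTY]
step 12: bank1 7->6 [CONFLICT]
step 13: bank2 8->5 [CONFLICT]
step 14: bank5 4->4 [HIT]
step 15: bank0 None->3 [EMPTY]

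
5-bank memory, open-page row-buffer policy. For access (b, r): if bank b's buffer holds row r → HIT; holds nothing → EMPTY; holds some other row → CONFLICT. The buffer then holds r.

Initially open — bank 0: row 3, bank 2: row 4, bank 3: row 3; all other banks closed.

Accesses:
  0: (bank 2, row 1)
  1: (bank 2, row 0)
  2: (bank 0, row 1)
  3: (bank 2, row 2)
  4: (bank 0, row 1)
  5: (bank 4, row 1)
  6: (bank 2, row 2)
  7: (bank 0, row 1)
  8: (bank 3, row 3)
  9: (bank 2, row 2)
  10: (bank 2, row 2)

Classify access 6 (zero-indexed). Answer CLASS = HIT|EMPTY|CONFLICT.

step 0: bank2 4->1 [CONFLICT]
step 1: bank2 1->0 [CONFLICT]
step 2: bank0 3->1 [CONFLICT]
step 3: bank2 0->2 [CONFLICT]
step 4: bank0 1->1 [HIT]
step 5: bank4 None->1 [EMPTY]
step 6: bank2 2->2 [HIT]
step 7: bank0 1->1 [HIT]
step 8: bank3 3->3 [HIT]
step 9: bank2 2->2 [HIT]
step 10: bank2 2->2 [HIT]

CLASS = HIT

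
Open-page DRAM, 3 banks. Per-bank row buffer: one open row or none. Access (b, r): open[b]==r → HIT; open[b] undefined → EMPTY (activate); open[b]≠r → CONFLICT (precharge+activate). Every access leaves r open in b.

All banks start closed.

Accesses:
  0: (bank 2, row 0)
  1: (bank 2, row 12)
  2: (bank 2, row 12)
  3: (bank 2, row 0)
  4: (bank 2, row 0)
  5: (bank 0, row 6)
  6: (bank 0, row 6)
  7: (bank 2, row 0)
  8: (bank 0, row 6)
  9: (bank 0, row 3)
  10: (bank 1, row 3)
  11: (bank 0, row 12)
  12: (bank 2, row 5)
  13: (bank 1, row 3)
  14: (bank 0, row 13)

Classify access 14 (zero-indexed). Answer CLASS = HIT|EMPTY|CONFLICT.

0: bank 2 row 0 — prev None → EMPTY
1: bank 2 row 12 — prev 0 → CONFLICT
2: bank 2 row 12 — prev 12 → HIT
3: bank 2 row 0 — prev 12 → CONFLICT
4: bank 2 row 0 — prev 0 → HIT
5: bank 0 row 6 — prev None → EMPTY
6: bank 0 row 6 — prev 6 → HIT
7: bank 2 row 0 — prev 0 → HIT
8: bank 0 row 6 — prev 6 → HIT
9: bank 0 row 3 — prev 6 → CONFLICT
10: bank 1 row 3 — prev None → EMPTY
11: bank 0 row 12 — prev 3 → CONFLICT
12: bank 2 row 5 — prev 0 → CONFLICT
13: bank 1 row 3 — prev 3 → HIT
14: bank 0 row 13 — prev 12 → CONFLICT

CLASS = CONFLICT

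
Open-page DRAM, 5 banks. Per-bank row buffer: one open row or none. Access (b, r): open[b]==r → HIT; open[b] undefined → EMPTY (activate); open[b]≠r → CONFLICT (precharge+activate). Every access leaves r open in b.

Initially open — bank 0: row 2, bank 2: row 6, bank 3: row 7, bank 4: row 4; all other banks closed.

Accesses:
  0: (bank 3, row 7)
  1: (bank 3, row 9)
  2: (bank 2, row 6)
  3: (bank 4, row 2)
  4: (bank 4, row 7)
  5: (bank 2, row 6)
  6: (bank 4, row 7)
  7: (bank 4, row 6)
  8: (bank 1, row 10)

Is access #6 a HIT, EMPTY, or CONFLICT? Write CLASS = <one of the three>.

CLASS = HIT

0: bank 3 row 7 — prev 7 → HIT
1: bank 3 row 9 — prev 7 → CONFLICT
2: bank 2 row 6 — prev 6 → HIT
3: bank 4 row 2 — prev 4 → CONFLICT
4: bank 4 row 7 — prev 2 → CONFLICT
5: bank 2 row 6 — prev 6 → HIT
6: bank 4 row 7 — prev 7 → HIT
7: bank 4 row 6 — prev 7 → CONFLICT
8: bank 1 row 10 — prev None → EMPTY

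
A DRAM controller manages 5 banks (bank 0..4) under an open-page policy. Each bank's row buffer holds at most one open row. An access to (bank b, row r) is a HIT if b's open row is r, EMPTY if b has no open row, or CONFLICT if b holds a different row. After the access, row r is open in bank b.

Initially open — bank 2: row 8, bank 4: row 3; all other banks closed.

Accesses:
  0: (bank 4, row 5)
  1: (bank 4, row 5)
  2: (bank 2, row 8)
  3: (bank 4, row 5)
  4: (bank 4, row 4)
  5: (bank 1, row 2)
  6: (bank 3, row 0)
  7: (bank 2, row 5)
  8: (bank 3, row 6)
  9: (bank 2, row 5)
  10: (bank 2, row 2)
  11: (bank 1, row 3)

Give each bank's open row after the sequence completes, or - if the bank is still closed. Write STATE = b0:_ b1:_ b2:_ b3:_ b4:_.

#0 (4,5) C  (was 3)
#1 (4,5) H  (was 5)
#2 (2,8) H  (was 8)
#3 (4,5) H  (was 5)
#4 (4,4) C  (was 5)
#5 (1,2) E
#6 (3,0) E
#7 (2,5) C  (was 8)
#8 (3,6) C  (was 0)
#9 (2,5) H  (was 5)
#10 (2,2) C  (was 5)
#11 (1,3) C  (was 2)

STATE = b0:- b1:3 b2:2 b3:6 b4:4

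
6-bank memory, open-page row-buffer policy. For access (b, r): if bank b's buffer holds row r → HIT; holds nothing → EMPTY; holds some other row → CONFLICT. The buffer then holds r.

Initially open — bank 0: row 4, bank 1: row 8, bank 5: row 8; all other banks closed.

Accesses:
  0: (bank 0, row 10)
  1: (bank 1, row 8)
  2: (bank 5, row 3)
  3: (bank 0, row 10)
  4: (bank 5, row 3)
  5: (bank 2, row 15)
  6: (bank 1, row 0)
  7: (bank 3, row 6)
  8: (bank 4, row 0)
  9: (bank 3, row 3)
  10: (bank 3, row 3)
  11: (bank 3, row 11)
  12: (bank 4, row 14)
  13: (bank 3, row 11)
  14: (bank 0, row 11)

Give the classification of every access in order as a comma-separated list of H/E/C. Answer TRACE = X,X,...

0: bank 0 row 10 — prev 4 → CONFLICT
1: bank 1 row 8 — prev 8 → HIT
2: bank 5 row 3 — prev 8 → CONFLICT
3: bank 0 row 10 — prev 10 → HIT
4: bank 5 row 3 — prev 3 → HIT
5: bank 2 row 15 — prev None → EMPTY
6: bank 1 row 0 — prev 8 → CONFLICT
7: bank 3 row 6 — prev None → EMPTY
8: bank 4 row 0 — prev None → EMPTY
9: bank 3 row 3 — prev 6 → CONFLICT
10: bank 3 row 3 — prev 3 → HIT
11: bank 3 row 11 — prev 3 → CONFLICT
12: bank 4 row 14 — prev 0 → CONFLICT
13: bank 3 row 11 — prev 11 → HIT
14: bank 0 row 11 — prev 10 → CONFLICT

TRACE = C,H,C,H,H,E,C,E,E,C,H,C,C,H,C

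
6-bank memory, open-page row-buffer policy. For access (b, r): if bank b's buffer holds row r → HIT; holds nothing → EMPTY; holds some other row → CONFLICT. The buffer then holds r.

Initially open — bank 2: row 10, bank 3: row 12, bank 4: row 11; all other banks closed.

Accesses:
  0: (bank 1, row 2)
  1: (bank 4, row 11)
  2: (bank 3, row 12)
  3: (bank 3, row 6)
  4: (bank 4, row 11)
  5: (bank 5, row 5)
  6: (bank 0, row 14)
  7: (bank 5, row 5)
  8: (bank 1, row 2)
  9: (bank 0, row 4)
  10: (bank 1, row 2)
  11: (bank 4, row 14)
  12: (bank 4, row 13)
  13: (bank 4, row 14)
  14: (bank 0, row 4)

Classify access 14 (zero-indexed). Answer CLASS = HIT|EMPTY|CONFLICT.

CLASS = HIT

step 0: bank1 None->2 [EMPTY]
step 1: bank4 11->11 [HIT]
step 2: bank3 12->12 [HIT]
step 3: bank3 12->6 [CONFLICT]
step 4: bank4 11->11 [HIT]
step 5: bank5 None->5 [EMPTY]
step 6: bank0 None->14 [EMPTY]
step 7: bank5 5->5 [HIT]
step 8: bank1 2->2 [HIT]
step 9: bank0 14->4 [CONFLICT]
step 10: bank1 2->2 [HIT]
step 11: bank4 11->14 [CONFLICT]
step 12: bank4 14->13 [CONFLICT]
step 13: bank4 13->14 [CONFLICT]
step 14: bank0 4->4 [HIT]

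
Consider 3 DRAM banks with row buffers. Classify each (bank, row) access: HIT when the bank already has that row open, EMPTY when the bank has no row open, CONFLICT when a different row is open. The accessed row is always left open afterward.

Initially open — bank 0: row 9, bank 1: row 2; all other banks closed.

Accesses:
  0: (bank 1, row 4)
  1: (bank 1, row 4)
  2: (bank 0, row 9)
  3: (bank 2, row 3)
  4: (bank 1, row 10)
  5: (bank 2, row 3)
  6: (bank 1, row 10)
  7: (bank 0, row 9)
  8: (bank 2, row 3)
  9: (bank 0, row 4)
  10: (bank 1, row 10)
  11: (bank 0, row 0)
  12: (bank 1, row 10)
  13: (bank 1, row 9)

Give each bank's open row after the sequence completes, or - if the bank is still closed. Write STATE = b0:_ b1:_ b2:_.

STATE = b0:0 b1:9 b2:3

0: bank 1 row 4 — prev 2 → CONFLICT
1: bank 1 row 4 — prev 4 → HIT
2: bank 0 row 9 — prev 9 → HIT
3: bank 2 row 3 — prev None → EMPTY
4: bank 1 row 10 — prev 4 → CONFLICT
5: bank 2 row 3 — prev 3 → HIT
6: bank 1 row 10 — prev 10 → HIT
7: bank 0 row 9 — prev 9 → HIT
8: bank 2 row 3 — prev 3 → HIT
9: bank 0 row 4 — prev 9 → CONFLICT
10: bank 1 row 10 — prev 10 → HIT
11: bank 0 row 0 — prev 4 → CONFLICT
12: bank 1 row 10 — prev 10 → HIT
13: bank 1 row 9 — prev 10 → CONFLICT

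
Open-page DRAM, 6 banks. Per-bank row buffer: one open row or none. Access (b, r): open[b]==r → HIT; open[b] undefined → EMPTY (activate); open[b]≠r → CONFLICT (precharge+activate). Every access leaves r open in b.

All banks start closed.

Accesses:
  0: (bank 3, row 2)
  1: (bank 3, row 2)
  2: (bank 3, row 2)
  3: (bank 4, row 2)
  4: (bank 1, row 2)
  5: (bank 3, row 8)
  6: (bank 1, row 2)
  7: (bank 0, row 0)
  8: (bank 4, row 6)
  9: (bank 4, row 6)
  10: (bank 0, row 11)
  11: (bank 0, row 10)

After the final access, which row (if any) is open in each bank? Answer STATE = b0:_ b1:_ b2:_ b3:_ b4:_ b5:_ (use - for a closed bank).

  [0] b3 r2: no row ⇒ E
  [1] b3 r2: had r2 ⇒ H
  [2] b3 r2: had r2 ⇒ H
  [3] b4 r2: no row ⇒ E
  [4] b1 r2: no row ⇒ E
  [5] b3 r8: had r2 ⇒ C
  [6] b1 r2: had r2 ⇒ H
  [7] b0 r0: no row ⇒ E
  [8] b4 r6: had r2 ⇒ C
  [9] b4 r6: had r6 ⇒ H
  [10] b0 r11: had r0 ⇒ C
  [11] b0 r10: had r11 ⇒ C

STATE = b0:10 b1:2 b2:- b3:8 b4:6 b5:-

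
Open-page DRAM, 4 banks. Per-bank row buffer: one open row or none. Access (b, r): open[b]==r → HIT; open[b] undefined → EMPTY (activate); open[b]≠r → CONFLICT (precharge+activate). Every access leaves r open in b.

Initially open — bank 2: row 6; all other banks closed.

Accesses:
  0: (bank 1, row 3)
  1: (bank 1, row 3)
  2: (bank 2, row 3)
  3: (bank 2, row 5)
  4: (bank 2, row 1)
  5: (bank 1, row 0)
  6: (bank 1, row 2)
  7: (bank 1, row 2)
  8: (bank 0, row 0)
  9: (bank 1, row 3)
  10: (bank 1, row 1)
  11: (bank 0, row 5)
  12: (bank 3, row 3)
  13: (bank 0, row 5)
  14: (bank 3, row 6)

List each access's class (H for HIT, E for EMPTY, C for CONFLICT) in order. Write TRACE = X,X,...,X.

step 0: bank1 None->3 [EMPTY]
step 1: bank1 3->3 [HIT]
step 2: bank2 6->3 [CONFLICT]
step 3: bank2 3->5 [CONFLICT]
step 4: bank2 5->1 [CONFLICT]
step 5: bank1 3->0 [CONFLICT]
step 6: bank1 0->2 [CONFLICT]
step 7: bank1 2->2 [HIT]
step 8: bank0 None->0 [EMPTY]
step 9: bank1 2->3 [CONFLICT]
step 10: bank1 3->1 [CONFLICT]
step 11: bank0 0->5 [CONFLICT]
step 12: bank3 None->3 [EMPTY]
step 13: bank0 5->5 [HIT]
step 14: bank3 3->6 [CONFLICT]

TRACE = E,H,C,C,C,C,C,H,E,C,C,C,E,H,C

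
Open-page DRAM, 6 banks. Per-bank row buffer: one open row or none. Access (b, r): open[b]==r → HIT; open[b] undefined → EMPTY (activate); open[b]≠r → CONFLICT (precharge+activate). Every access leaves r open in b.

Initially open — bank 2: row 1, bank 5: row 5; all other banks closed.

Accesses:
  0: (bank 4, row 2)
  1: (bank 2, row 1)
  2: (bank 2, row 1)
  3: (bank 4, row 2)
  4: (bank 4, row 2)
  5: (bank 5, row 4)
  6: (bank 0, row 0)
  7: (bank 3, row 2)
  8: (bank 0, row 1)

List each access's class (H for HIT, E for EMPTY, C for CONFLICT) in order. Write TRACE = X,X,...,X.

  [0] b4 r2: no row ⇒ E
  [1] b2 r1: had r1 ⇒ H
  [2] b2 r1: had r1 ⇒ H
  [3] b4 r2: had r2 ⇒ H
  [4] b4 r2: had r2 ⇒ H
  [5] b5 r4: had r5 ⇒ C
  [6] b0 r0: no row ⇒ E
  [7] b3 r2: no row ⇒ E
  [8] b0 r1: had r0 ⇒ C

TRACE = E,H,H,H,H,C,E,E,C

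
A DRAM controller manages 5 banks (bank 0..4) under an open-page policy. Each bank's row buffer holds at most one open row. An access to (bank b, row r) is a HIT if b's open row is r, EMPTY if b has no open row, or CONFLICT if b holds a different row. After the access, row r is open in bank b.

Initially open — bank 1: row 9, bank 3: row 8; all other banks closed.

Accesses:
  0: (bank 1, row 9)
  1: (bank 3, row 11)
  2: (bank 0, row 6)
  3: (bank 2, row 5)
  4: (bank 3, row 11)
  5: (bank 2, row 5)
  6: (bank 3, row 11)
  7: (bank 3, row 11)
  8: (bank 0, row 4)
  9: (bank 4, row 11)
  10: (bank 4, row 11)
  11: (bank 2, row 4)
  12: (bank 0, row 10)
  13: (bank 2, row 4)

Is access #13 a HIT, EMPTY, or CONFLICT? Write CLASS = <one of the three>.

CLASS = HIT

0: bank 1 row 9 — prev 9 → HIT
1: bank 3 row 11 — prev 8 → CONFLICT
2: bank 0 row 6 — prev None → EMPTY
3: bank 2 row 5 — prev None → EMPTY
4: bank 3 row 11 — prev 11 → HIT
5: bank 2 row 5 — prev 5 → HIT
6: bank 3 row 11 — prev 11 → HIT
7: bank 3 row 11 — prev 11 → HIT
8: bank 0 row 4 — prev 6 → CONFLICT
9: bank 4 row 11 — prev None → EMPTY
10: bank 4 row 11 — prev 11 → HIT
11: bank 2 row 4 — prev 5 → CONFLICT
12: bank 0 row 10 — prev 4 → CONFLICT
13: bank 2 row 4 — prev 4 → HIT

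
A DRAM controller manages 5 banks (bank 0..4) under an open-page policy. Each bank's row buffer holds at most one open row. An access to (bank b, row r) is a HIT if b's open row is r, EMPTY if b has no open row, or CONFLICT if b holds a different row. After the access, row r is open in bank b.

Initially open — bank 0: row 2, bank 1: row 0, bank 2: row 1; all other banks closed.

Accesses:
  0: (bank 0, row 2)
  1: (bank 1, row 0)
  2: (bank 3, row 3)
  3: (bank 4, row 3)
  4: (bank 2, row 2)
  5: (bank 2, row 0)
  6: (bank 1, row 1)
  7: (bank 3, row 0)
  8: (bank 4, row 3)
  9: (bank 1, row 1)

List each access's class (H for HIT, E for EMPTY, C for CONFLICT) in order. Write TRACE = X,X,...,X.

  [0] b0 r2: had r2 ⇒ H
  [1] b1 r0: had r0 ⇒ H
  [2] b3 r3: no row ⇒ E
  [3] b4 r3: no row ⇒ E
  [4] b2 r2: had r1 ⇒ C
  [5] b2 r0: had r2 ⇒ C
  [6] b1 r1: had r0 ⇒ C
  [7] b3 r0: had r3 ⇒ C
  [8] b4 r3: had r3 ⇒ H
  [9] b1 r1: had r1 ⇒ H

TRACE = H,H,E,E,C,C,C,C,H,H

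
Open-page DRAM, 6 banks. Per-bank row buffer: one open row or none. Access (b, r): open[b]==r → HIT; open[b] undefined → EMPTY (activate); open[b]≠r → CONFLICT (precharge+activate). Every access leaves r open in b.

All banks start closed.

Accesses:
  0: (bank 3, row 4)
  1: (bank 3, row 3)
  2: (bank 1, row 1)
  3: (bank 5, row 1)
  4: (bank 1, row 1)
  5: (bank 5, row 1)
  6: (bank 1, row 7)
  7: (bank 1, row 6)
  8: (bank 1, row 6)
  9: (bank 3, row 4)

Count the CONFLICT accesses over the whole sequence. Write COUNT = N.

#0 (3,4) E
#1 (3,3) C  (was 4)
#2 (1,1) E
#3 (5,1) E
#4 (1,1) H  (was 1)
#5 (5,1) H  (was 1)
#6 (1,7) C  (was 1)
#7 (1,6) C  (was 7)
#8 (1,6) H  (was 6)
#9 (3,4) C  (was 3)

COUNT = 4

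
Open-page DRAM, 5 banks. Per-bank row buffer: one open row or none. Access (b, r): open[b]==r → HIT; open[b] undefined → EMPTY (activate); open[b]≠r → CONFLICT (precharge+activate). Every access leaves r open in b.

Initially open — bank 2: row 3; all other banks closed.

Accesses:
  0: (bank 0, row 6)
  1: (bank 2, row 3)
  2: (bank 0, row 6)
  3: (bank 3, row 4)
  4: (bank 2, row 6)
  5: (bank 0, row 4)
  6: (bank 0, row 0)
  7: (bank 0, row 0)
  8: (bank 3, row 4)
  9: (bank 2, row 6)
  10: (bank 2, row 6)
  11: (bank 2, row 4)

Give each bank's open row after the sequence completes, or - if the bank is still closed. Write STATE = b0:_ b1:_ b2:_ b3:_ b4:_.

STATE = b0:0 b1:- b2:4 b3:4 b4:-

  [0] b0 r6: no row ⇒ E
  [1] b2 r3: had r3 ⇒ H
  [2] b0 r6: had r6 ⇒ H
  [3] b3 r4: no row ⇒ E
  [4] b2 r6: had r3 ⇒ C
  [5] b0 r4: had r6 ⇒ C
  [6] b0 r0: had r4 ⇒ C
  [7] b0 r0: had r0 ⇒ H
  [8] b3 r4: had r4 ⇒ H
  [9] b2 r6: had r6 ⇒ H
  [10] b2 r6: had r6 ⇒ H
  [11] b2 r4: had r6 ⇒ C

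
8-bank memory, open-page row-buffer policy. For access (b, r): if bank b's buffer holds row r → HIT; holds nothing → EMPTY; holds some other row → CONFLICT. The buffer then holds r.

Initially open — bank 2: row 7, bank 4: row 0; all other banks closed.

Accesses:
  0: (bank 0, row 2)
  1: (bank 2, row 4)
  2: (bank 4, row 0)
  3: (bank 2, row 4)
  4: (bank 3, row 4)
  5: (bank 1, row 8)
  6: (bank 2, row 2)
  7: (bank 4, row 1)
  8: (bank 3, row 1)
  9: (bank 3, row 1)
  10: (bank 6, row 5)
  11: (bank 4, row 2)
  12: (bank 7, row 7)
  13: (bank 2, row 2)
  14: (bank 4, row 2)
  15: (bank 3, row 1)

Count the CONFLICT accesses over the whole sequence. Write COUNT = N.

  [0] b0 r2: no row ⇒ E
  [1] b2 r4: had r7 ⇒ C
  [2] b4 r0: had r0 ⇒ H
  [3] b2 r4: had r4 ⇒ H
  [4] b3 r4: no row ⇒ E
  [5] b1 r8: no row ⇒ E
  [6] b2 r2: had r4 ⇒ C
  [7] b4 r1: had r0 ⇒ C
  [8] b3 r1: had r4 ⇒ C
  [9] b3 r1: had r1 ⇒ H
  [10] b6 r5: no row ⇒ E
  [11] b4 r2: had r1 ⇒ C
  [12] b7 r7: no row ⇒ E
  [13] b2 r2: had r2 ⇒ H
  [14] b4 r2: had r2 ⇒ H
  [15] b3 r1: had r1 ⇒ H

COUNT = 5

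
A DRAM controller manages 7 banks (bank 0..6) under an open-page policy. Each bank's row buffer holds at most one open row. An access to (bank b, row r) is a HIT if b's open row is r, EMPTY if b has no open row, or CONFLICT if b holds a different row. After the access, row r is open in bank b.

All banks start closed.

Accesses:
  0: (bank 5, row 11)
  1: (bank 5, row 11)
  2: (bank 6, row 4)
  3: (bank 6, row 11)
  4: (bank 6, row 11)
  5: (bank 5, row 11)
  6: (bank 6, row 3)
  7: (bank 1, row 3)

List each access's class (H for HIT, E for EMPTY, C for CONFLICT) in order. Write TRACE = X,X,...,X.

  [0] b5 r11: no row ⇒ E
  [1] b5 r11: had r11 ⇒ H
  [2] b6 r4: no row ⇒ E
  [3] b6 r11: had r4 ⇒ C
  [4] b6 r11: had r11 ⇒ H
  [5] b5 r11: had r11 ⇒ H
  [6] b6 r3: had r11 ⇒ C
  [7] b1 r3: no row ⇒ E

TRACE = E,H,E,C,H,H,C,E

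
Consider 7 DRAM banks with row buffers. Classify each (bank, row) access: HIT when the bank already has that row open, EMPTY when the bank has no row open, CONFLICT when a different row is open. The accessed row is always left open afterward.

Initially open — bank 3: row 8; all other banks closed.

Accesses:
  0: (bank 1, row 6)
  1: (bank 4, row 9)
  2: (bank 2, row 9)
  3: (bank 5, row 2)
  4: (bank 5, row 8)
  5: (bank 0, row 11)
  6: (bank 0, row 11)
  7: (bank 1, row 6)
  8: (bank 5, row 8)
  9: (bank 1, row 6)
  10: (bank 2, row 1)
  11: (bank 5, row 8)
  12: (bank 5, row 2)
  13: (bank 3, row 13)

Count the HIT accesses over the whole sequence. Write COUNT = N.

COUNT = 5

#0 (1,6) E
#1 (4,9) E
#2 (2,9) E
#3 (5,2) E
#4 (5,8) C  (was 2)
#5 (0,11) E
#6 (0,11) H  (was 11)
#7 (1,6) H  (was 6)
#8 (5,8) H  (was 8)
#9 (1,6) H  (was 6)
#10 (2,1) C  (was 9)
#11 (5,8) H  (was 8)
#12 (5,2) C  (was 8)
#13 (3,13) C  (was 8)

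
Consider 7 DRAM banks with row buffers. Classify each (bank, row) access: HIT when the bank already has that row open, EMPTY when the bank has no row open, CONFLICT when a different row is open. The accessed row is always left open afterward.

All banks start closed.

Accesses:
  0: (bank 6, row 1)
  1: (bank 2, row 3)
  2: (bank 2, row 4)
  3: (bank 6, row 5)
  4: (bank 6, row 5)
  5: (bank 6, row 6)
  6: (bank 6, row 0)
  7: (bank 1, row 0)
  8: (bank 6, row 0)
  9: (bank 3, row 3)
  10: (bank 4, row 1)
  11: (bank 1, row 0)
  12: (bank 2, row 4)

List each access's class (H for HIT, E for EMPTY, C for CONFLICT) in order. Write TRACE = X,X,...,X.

TRACE = E,E,C,C,H,C,C,E,H,E,E,H,H

  [0] b6 r1: no row ⇒ E
  [1] b2 r3: no row ⇒ E
  [2] b2 r4: had r3 ⇒ C
  [3] b6 r5: had r1 ⇒ C
  [4] b6 r5: had r5 ⇒ H
  [5] b6 r6: had r5 ⇒ C
  [6] b6 r0: had r6 ⇒ C
  [7] b1 r0: no row ⇒ E
  [8] b6 r0: had r0 ⇒ H
  [9] b3 r3: no row ⇒ E
  [10] b4 r1: no row ⇒ E
  [11] b1 r0: had r0 ⇒ H
  [12] b2 r4: had r4 ⇒ H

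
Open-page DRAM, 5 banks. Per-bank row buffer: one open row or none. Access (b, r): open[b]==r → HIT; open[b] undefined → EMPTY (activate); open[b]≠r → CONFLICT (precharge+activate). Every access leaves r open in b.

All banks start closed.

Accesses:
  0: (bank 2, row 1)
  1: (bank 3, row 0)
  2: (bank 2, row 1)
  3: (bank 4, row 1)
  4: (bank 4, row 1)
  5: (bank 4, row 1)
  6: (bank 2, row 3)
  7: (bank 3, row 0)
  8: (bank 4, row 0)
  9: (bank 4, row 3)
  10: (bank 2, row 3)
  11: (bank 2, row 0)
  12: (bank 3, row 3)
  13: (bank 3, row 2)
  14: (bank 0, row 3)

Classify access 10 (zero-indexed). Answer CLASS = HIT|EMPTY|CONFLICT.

CLASS = HIT

0: bank 2 row 1 — prev None → EMPTY
1: bank 3 row 0 — prev None → EMPTY
2: bank 2 row 1 — prev 1 → HIT
3: bank 4 row 1 — prev None → EMPTY
4: bank 4 row 1 — prev 1 → HIT
5: bank 4 row 1 — prev 1 → HIT
6: bank 2 row 3 — prev 1 → CONFLICT
7: bank 3 row 0 — prev 0 → HIT
8: bank 4 row 0 — prev 1 → CONFLICT
9: bank 4 row 3 — prev 0 → CONFLICT
10: bank 2 row 3 — prev 3 → HIT
11: bank 2 row 0 — prev 3 → CONFLICT
12: bank 3 row 3 — prev 0 → CONFLICT
13: bank 3 row 2 — prev 3 → CONFLICT
14: bank 0 row 3 — prev None → EMPTY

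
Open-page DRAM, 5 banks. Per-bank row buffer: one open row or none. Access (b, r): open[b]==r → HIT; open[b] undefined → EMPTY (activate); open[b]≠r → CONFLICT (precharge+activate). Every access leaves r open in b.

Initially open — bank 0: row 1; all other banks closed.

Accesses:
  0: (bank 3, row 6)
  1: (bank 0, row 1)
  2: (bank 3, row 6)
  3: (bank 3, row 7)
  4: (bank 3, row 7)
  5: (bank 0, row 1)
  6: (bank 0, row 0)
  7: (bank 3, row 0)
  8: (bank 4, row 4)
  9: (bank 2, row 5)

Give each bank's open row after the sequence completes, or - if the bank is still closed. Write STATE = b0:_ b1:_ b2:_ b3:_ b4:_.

STATE = b0:0 b1:- b2:5 b3:0 b4:4

step 0: bank3 None->6 [EMPTY]
step 1: bank0 1->1 [HIT]
step 2: bank3 6->6 [HIT]
step 3: bank3 6->7 [CONFLICT]
step 4: bank3 7->7 [HIT]
step 5: bank0 1->1 [HIT]
step 6: bank0 1->0 [CONFLICT]
step 7: bank3 7->0 [CONFLICT]
step 8: bank4 None->4 [EMPTY]
step 9: bank2 None->5 [EMPTY]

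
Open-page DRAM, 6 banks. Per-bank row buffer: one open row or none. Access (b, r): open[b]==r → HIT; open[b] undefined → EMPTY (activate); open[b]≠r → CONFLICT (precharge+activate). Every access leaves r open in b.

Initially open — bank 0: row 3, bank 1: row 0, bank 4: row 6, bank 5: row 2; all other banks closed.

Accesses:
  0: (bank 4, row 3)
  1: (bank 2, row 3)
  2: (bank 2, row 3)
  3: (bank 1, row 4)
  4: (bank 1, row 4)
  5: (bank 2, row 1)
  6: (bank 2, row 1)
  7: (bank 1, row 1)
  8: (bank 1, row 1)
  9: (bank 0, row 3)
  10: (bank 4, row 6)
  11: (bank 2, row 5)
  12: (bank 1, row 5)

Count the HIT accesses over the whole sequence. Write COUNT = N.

COUNT = 5

  [0] b4 r3: had r6 ⇒ C
  [1] b2 r3: no row ⇒ E
  [2] b2 r3: had r3 ⇒ H
  [3] b1 r4: had r0 ⇒ C
  [4] b1 r4: had r4 ⇒ H
  [5] b2 r1: had r3 ⇒ C
  [6] b2 r1: had r1 ⇒ H
  [7] b1 r1: had r4 ⇒ C
  [8] b1 r1: had r1 ⇒ H
  [9] b0 r3: had r3 ⇒ H
  [10] b4 r6: had r3 ⇒ C
  [11] b2 r5: had r1 ⇒ C
  [12] b1 r5: had r1 ⇒ C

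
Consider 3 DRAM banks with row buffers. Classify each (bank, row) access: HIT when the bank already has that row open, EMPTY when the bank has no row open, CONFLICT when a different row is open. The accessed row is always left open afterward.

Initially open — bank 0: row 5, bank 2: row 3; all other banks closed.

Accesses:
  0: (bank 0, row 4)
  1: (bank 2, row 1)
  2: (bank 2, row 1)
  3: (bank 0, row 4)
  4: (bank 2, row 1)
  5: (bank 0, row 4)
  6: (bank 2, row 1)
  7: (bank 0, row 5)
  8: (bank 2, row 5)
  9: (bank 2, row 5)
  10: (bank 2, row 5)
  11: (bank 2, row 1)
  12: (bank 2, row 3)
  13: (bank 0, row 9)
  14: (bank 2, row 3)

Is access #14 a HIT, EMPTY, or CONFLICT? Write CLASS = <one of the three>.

CLASS = HIT

step 0: bank0 5->4 [CONFLICT]
step 1: bank2 3->1 [CONFLICT]
step 2: bank2 1->1 [HIT]
step 3: bank0 4->4 [HIT]
step 4: bank2 1->1 [HIT]
step 5: bank0 4->4 [HIT]
step 6: bank2 1->1 [HIT]
step 7: bank0 4->5 [CONFLICT]
step 8: bank2 1->5 [CONFLICT]
step 9: bank2 5->5 [HIT]
step 10: bank2 5->5 [HIT]
step 11: bank2 5->1 [CONFLICT]
step 12: bank2 1->3 [CONFLICT]
step 13: bank0 5->9 [CONFLICT]
step 14: bank2 3->3 [HIT]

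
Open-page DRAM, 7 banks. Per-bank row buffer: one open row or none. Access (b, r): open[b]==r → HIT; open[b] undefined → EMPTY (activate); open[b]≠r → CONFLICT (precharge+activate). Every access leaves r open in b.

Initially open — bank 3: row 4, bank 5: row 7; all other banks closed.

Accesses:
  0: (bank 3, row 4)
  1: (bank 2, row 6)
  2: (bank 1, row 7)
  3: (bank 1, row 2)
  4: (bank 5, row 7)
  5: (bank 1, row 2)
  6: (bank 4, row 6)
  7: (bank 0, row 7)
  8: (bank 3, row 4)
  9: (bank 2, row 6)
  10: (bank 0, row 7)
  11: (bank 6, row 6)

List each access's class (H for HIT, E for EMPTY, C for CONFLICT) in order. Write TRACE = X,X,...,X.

step 0: bank3 4->4 [HIT]
step 1: bank2 None->6 [EMPTY]
step 2: bank1 None->7 [EMPTY]
step 3: bank1 7->2 [CONFLICT]
step 4: bank5 7->7 [HIT]
step 5: bank1 2->2 [HIT]
step 6: bank4 None->6 [EMPTY]
step 7: bank0 None->7 [EMPTY]
step 8: bank3 4->4 [HIT]
step 9: bank2 6->6 [HIT]
step 10: bank0 7->7 [HIT]
step 11: bank6 None->6 [EMPTY]

TRACE = H,E,E,C,H,H,E,E,H,H,H,E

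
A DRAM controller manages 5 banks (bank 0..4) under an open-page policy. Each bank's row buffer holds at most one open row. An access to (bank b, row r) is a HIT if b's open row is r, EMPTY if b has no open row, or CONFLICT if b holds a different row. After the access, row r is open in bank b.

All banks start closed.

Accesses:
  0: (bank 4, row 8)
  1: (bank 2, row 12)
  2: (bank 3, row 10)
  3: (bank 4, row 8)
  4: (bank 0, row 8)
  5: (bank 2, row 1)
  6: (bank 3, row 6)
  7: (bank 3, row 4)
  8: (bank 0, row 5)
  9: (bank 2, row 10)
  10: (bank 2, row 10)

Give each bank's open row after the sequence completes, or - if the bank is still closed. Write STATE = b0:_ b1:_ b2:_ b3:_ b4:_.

step 0: bank4 None->8 [EMPTY]
step 1: bank2 None->12 [EMPTY]
step 2: bank3 None->10 [EMPTY]
step 3: bank4 8->8 [HIT]
step 4: bank0 None->8 [EMPTY]
step 5: bank2 12->1 [CONFLICT]
step 6: bank3 10->6 [CONFLICT]
step 7: bank3 6->4 [CONFLICT]
step 8: bank0 8->5 [CONFLICT]
step 9: bank2 1->10 [CONFLICT]
step 10: bank2 10->10 [HIT]

STATE = b0:5 b1:- b2:10 b3:4 b4:8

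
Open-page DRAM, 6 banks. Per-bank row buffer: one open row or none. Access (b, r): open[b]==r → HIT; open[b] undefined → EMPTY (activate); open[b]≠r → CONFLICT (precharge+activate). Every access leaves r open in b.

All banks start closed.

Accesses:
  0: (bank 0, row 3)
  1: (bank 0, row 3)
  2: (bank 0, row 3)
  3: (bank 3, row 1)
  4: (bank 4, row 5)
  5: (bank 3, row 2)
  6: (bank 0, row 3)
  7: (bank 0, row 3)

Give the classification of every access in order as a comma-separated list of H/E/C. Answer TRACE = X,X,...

  [0] b0 r3: no row ⇒ E
  [1] b0 r3: had r3 ⇒ H
  [2] b0 r3: had r3 ⇒ H
  [3] b3 r1: no row ⇒ E
  [4] b4 r5: no row ⇒ E
  [5] b3 r2: had r1 ⇒ C
  [6] b0 r3: had r3 ⇒ H
  [7] b0 r3: had r3 ⇒ H

TRACE = E,H,H,E,E,C,H,H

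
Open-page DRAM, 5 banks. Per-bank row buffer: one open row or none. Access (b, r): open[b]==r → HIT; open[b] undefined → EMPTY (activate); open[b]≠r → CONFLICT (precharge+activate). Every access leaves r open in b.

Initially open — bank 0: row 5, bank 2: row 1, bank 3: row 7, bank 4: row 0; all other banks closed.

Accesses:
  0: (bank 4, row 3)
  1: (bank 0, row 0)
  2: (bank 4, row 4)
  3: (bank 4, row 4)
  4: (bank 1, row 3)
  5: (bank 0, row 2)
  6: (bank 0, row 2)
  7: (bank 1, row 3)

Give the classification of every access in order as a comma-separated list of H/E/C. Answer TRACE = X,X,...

TRACE = C,C,C,H,E,C,H,H

step 0: bank4 0->3 [CONFLICT]
step 1: bank0 5->0 [CONFLICT]
step 2: bank4 3->4 [CONFLICT]
step 3: bank4 4->4 [HIT]
step 4: bank1 None->3 [EMPTY]
step 5: bank0 0->2 [CONFLICT]
step 6: bank0 2->2 [HIT]
step 7: bank1 3->3 [HIT]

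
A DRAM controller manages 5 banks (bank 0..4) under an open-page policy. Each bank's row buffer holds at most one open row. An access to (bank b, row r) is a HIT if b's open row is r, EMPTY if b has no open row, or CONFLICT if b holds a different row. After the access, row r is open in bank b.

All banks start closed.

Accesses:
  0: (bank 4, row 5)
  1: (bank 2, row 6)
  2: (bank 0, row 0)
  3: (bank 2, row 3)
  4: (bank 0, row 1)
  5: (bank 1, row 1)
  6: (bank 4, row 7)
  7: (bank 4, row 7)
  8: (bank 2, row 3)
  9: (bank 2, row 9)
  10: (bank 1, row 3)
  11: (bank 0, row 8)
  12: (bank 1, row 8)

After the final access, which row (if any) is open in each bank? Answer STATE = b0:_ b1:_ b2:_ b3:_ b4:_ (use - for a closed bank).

0: bank 4 row 5 — prev None → EMPTY
1: bank 2 row 6 — prev None → EMPTY
2: bank 0 row 0 — prev None → EMPTY
3: bank 2 row 3 — prev 6 → CONFLICT
4: bank 0 row 1 — prev 0 → CONFLICT
5: bank 1 row 1 — prev None → EMPTY
6: bank 4 row 7 — prev 5 → CONFLICT
7: bank 4 row 7 — prev 7 → HIT
8: bank 2 row 3 — prev 3 → HIT
9: bank 2 row 9 — prev 3 → CONFLICT
10: bank 1 row 3 — prev 1 → CONFLICT
11: bank 0 row 8 — prev 1 → CONFLICT
12: bank 1 row 8 — prev 3 → CONFLICT

STATE = b0:8 b1:8 b2:9 b3:- b4:7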